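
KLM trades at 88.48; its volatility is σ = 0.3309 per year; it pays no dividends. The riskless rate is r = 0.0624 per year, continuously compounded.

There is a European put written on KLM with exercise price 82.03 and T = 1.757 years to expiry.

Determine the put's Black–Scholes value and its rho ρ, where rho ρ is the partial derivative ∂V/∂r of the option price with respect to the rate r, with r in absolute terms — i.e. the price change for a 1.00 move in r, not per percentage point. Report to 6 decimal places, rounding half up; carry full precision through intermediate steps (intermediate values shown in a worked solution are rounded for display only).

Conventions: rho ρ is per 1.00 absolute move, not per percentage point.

σ√T = 0.3309·√1.757 = 0.438614
d₁ = (ln(S/K) + (r+σ²/2)T) / (σ√T) = (ln(88.48/82.03) + (0.0624+0.3309²/2)·1.757) / 0.438614 = (0.075692 + 0.205828) / 0.438614 = 0.641839
d₂ = d₁ − σ√T = 0.641839 − 0.438614 = 0.203224
e^{−rT} = 0.896160
N(−d₁) = 0.260489,  N(−d₂) = 0.419480
Put price V = K·e^{−rT}·N(−d₂) − S·N(−d₁) = 30.836787 − 23.048066 = 7.788720
ρ = −K·T·e^{−rT}·N(−d₂) = -54.180234

price = 7.788720
ρ = -54.180234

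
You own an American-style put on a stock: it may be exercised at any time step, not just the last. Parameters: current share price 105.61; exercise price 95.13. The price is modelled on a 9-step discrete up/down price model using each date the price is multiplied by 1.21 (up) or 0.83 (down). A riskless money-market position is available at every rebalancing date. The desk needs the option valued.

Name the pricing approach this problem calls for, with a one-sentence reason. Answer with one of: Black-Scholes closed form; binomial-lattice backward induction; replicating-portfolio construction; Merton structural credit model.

Key observation: with exercise allowed before expiry on a discrete up/down model (9 steps from spot 105.61), the strike-95.13 put's value must be rolled back through the tree testing early exercise at each node.

framework: binomial-lattice backward induction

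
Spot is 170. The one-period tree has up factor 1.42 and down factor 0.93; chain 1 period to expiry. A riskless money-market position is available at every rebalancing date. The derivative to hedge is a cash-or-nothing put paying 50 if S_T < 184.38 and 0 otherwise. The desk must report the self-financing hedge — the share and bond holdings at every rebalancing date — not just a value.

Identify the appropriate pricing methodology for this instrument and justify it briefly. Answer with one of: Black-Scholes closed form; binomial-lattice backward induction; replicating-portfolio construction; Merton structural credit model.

framework: replicating-portfolio construction

Key observation: the mandate to exhibit the hedge at every date and state singles out the replicating-portfolio construction on the 1-period tree with factors 1.42 and 0.93 from 170.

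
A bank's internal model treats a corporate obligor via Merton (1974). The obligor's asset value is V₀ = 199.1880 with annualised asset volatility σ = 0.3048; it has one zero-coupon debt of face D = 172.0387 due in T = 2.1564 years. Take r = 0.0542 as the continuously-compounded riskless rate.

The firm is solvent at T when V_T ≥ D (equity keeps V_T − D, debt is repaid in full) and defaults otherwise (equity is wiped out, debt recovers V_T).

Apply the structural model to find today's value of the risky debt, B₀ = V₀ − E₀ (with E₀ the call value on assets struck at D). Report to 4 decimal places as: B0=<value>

B0=139.8100

Apply the equity-as-call identities (strike 172.0387, horizon 2.1564 years):
d₁ = [ln(V₀/D) + (r + σ²/2)T] / (σ√T)
   = [ln(199.1880/172.0387) + (0.0542 + 0.5·0.3048²)·2.1564] / (0.3048·√2.1564)
   = [0.146530 + 0.217045] / 0.447589 = 0.812295
d₂ = d₁ − σ√T = 0.812295 − 0.447589 = 0.364706
N(d₁) = 0.791689,  N(d₂) = 0.642335,  e^(−rT) = 0.889695
E₀ = V₀·N(d₁) − D·e^(−rT)·N(d₂)
   = 199.1880·0.791689 − 172.0387·0.889695·0.642335 = 59.377960
B₀ = V₀ − E₀ = 199.1880 − 59.377960 = 139.810040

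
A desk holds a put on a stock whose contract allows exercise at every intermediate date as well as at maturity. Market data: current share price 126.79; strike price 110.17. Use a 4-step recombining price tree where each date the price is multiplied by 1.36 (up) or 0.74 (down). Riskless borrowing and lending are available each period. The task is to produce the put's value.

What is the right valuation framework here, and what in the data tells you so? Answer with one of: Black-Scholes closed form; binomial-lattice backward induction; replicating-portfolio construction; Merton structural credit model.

Key observation: with exercise allowed before expiry on a discrete up/down model (4 steps from spot 126.79), the strike-110.17 put's value must be rolled back through the tree testing early exercise at each node.

framework: binomial-lattice backward induction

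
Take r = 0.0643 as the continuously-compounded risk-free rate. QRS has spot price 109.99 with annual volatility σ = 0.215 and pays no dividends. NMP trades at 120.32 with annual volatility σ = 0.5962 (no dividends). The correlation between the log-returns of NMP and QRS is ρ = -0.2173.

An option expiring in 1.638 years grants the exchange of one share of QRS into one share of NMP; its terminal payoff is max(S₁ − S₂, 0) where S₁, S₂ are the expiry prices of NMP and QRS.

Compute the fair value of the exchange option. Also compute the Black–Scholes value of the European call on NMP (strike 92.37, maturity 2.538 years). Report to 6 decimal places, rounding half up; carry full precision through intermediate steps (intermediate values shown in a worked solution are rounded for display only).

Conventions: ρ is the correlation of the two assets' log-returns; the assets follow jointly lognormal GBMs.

σ_eff = √(σ₁² + σ₂² − 2ρσ₁σ₂) = √(0.5962² + 0.215² − 2·-0.2173·0.5962·0.215) = 0.676304
d₁ = (ln(S₁/S₂) + (q₂ − q₁ + σ_eff²/2)T) / (σ_eff√T) = (ln(120.32/109.99) + (0.0 − 0.0 + 0.228694)·1.638) / 0.865564 = 0.536489
d₂ = d₁ − σ_eff√T = 0.536489 − 0.865564 = -0.329075
N(d₁) = 0.704190,  N(d₂) = 0.371050
V = S₁·e^{−q₁T}·N(d₁) − S₂·e^{−q₂T}·N(d₂) = 84.728121 − 40.811750 = 43.916371
[vanilla: NMP call K=92.37]
σ√T = 0.5962·√2.538 = 0.949812
d₁ = (ln(S/K) + (r+σ²/2)T) / (σ√T) = (ln(120.32/92.37) + (0.0643+0.5962²/2)·2.538) / 0.949812 = (0.264353 + 0.614265) / 0.949812 = 0.925044
d₂ = d₁ − σ√T = 0.925044 − 0.949812 = -0.024769
e^{−rT} = 0.849427
N(d₁) = 0.822528,  N(d₂) = 0.490120
price = S·N(d₁) − K·e^{−rT}·N(d₂) = 98.966613 − 38.455558 = 60.511055

exchange price = 43.916371
price(NMP call K=92.37) = 60.511055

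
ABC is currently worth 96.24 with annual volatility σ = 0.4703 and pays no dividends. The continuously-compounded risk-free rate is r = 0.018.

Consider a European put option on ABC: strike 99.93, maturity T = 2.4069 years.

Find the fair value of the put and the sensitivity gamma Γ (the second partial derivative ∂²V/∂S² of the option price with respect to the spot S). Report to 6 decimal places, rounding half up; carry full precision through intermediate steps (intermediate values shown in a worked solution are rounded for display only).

price = 27.053921
Γ = 0.005300

σ√T = 0.4703·√2.4069 = 0.729632
d₁ = (ln(S/K) + (r+σ²/2)T) / (σ√T) = (ln(96.24/99.93) + (0.018+0.4703²/2)·2.4069) / 0.729632 = (-0.037625 + 0.309506) / 0.729632 = 0.372627
d₂ = d₁ − σ√T = 0.372627 − 0.729632 = -0.357005
e^{−rT} = 0.957601
N(−d₁) = 0.354713,  N(−d₂) = 0.639456
Put price V = K·e^{−rT}·N(−d₂) − S·N(−d₁) = 61.191492 − 34.137570 = 27.053921
φ(d₁) = (1/√(2π))·e^{−d₁²/2} = 0.372185
Γ = φ(d₁) / (S·σ·√T) = 0.005300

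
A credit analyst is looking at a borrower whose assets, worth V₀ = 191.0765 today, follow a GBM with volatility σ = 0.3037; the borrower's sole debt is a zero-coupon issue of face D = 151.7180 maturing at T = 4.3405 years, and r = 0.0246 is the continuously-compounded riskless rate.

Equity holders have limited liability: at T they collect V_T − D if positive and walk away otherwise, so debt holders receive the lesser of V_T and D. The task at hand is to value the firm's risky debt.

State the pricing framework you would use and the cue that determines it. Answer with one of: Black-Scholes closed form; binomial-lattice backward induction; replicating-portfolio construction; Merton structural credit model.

framework: Merton structural credit model

Key observation: the question is about default risk generated by asset-value dynamics against a debt face of 151.7180 — the structural framework prices exactly that.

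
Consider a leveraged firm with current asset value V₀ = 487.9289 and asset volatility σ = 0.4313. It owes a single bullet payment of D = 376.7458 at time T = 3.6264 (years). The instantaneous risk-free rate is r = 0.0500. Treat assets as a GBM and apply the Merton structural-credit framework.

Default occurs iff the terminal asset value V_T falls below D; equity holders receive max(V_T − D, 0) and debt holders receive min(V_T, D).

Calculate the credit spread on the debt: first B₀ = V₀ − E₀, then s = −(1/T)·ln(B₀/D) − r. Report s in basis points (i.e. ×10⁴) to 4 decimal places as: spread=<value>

Apply the equity-as-call identities (strike 376.7458, horizon 3.6264 years):
d₁ = [ln(V₀/D) + (r + σ²/2)T] / (σ√T)
   = [ln(487.9289/376.7458) + (0.0500 + 0.5·0.4313²)·3.6264] / (0.4313·√3.6264)
   = [0.258599 + 0.518611] / 0.821329 = 0.946283
d₂ = d₁ − σ√T = 0.946283 − 0.821329 = 0.124954
N(d₁) = 0.827998,  N(d₂) = 0.549720,  e^(−rT) = 0.834168
E₀ = V₀·N(d₁) − D·e^(−rT)·N(d₂)
   = 487.9289·0.827998 − 376.7458·0.834168·0.549720 = 231.243927
B₀ = V₀ − E₀ = 487.9289 − 231.243927 = 256.684973
spread = −(1/T)·ln(B₀/D) − r = −(1/3.6264)·ln(256.684973/376.7458) − 0.0500 = 0.05581324
in basis points: 0.05581324 × 10⁴ = 558.1324 bp

spread=558.1324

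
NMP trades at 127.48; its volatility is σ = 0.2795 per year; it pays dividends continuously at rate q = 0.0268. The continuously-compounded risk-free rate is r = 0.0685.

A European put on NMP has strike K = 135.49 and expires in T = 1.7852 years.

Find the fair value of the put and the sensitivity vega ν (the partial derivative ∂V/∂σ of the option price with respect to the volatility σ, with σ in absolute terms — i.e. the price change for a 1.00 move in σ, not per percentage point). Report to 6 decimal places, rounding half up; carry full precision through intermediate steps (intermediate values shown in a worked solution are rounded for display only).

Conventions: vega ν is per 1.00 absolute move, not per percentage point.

σ√T = 0.2795·√1.7852 = 0.373444
d₁ = (ln(S/K) + (r−q+σ²/2)T) / (σ√T) = (ln(127.48/135.49) + (0.0685−0.0268+0.2795²/2)·1.7852) / 0.373444 = (-0.060938 + 0.144173) / 0.373444 = 0.222884
d₂ = d₁ − σ√T = 0.222884 − 0.373444 = -0.150560
e^{−rT} = 0.884895
e^{−qT} = 0.953283
N(−d₁) = 0.411813,  N(−d₂) = 0.559839
Put price V = K·e^{−rT}·N(−d₂) − S·e^{−qT}·N(−d₁) = 67.121524 − 50.045371 = 17.076153
φ(d₁) = (1/√(2π))·e^{−d₁²/2} = 0.389155
ν = S·e^{−qT}·φ(d₁)·√T = 63.187355

price = 17.076153
ν = 63.187355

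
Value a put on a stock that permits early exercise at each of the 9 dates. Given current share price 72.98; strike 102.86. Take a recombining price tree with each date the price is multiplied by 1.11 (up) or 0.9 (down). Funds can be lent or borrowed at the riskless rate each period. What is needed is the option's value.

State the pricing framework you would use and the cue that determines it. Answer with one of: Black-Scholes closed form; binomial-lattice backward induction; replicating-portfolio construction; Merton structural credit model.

Key observation: the exercise right at every one of the 9 steps is what matters: each node needs max(102.86 − S, continuation), which only the stepwise tree valuation starting from spot 72.98 delivers.

framework: binomial-lattice backward induction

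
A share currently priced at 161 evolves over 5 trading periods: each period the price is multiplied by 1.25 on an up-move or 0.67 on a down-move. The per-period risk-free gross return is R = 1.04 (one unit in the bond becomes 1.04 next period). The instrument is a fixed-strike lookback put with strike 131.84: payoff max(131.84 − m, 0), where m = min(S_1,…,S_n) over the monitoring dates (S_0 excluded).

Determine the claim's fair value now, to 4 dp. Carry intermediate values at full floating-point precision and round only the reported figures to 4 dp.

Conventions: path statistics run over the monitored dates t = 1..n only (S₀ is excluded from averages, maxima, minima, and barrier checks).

With p* = (R−d)/(u−d) = 0.6379, sum probability × payoff across the paths and divide by R^5.
Enumerate all 2^5 = 32 price paths (U = up ×1.25, D = down ×0.67); each path with k up-moves has probability p*^k·(1−p*)^(5−k).
DDDDD: m=21.7370, payoff=110.1030, prob=0.006222
UDDDD: m=40.5541, payoff=91.2859, prob=0.010963
DUDDD: m=40.5541, payoff=91.2859, prob=0.010963
UUDDD: m=75.6607, payoff=56.1793, prob=0.019316
DDUDD: m=40.5541, payoff=91.2859, prob=0.010963
UDUDD: m=75.6607, payoff=56.1793, prob=0.019316
DUUDD: m=75.6607, payoff=56.1793, prob=0.019316
UUUDD: m=141.1580, payoff=0.0000, prob=0.034033
DDDUD: m=40.5541, payoff=91.2859, prob=0.010963
UDDUD: m=75.6607, payoff=56.1793, prob=0.019316
DUDUD: m=75.6607, payoff=56.1793, prob=0.019316
UUDUD: m=141.1580, payoff=0.0000, prob=0.034033
DDUUD: m=72.2729, payoff=59.5671, prob=0.019316
UDUUD: m=134.8375, payoff=0.0000, prob=0.034033
DUUUD: m=107.8700, payoff=23.9700, prob=0.034033
UUUUD: m=201.2500, payoff=0.0000, prob=0.059963
DDDDU: m=32.4433, payoff=99.3967, prob=0.010963
UDDDU: m=60.5286, payoff=71.3114, prob=0.019316
DUDDU: m=60.5286, payoff=71.3114, prob=0.019316
UUDDU: m=112.9264, payoff=18.9136, prob=0.034033
DDUDU: m=60.5286, payoff=71.3114, prob=0.019316
UDUDU: m=112.9264, payoff=18.9136, prob=0.034033
DUUDU: m=107.8700, payoff=23.9700, prob=0.034033
UUUDU: m=201.2500, payoff=0.0000, prob=0.059963
DDDUU: m=48.4228, payoff=83.4172, prob=0.019316
UDDUU: m=90.3411, payoff=41.4989, prob=0.034033
DUDUU: m=90.3411, payoff=41.4989, prob=0.034033
UUDUU: m=168.5469, payoff=0.0000, prob=0.059963
DDUUU: m=72.2729, payoff=59.5671, prob=0.034033
UDUUU: m=134.8375, payoff=0.0000, prob=0.059963
DUUUU: m=107.8700, payoff=23.9700, prob=0.059963
UUUUU: m=201.2500, payoff=0.0000, prob=0.105650
Price = Σ prob·payoff / R^5 = 27.306334 / 1.216653 = 22.4438

price = 22.4438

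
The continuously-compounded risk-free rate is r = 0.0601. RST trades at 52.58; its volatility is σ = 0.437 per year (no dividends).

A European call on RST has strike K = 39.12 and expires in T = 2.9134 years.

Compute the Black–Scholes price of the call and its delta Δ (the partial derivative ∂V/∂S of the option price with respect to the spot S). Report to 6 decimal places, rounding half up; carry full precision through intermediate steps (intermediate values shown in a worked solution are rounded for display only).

σ√T = 0.437·√2.9134 = 0.745902
d₁ = (ln(S/K) + (r+σ²/2)T) / (σ√T) = (ln(52.58/39.12) + (0.0601+0.437²/2)·2.9134) / 0.745902 = (0.295702 + 0.453280) / 0.745902 = 1.004130
d₂ = d₁ − σ√T = 1.004130 − 0.745902 = 0.258228
e^{−rT} = 0.839377
N(d₁) = 0.842342,  N(d₂) = 0.601885
Call price V = S·N(d₁) − K·e^{−rT}·N(d₂) = 44.290339 − 19.763740 = 24.526600
Δ = N(d₁) = 0.842342

price = 24.526600
Δ = 0.842342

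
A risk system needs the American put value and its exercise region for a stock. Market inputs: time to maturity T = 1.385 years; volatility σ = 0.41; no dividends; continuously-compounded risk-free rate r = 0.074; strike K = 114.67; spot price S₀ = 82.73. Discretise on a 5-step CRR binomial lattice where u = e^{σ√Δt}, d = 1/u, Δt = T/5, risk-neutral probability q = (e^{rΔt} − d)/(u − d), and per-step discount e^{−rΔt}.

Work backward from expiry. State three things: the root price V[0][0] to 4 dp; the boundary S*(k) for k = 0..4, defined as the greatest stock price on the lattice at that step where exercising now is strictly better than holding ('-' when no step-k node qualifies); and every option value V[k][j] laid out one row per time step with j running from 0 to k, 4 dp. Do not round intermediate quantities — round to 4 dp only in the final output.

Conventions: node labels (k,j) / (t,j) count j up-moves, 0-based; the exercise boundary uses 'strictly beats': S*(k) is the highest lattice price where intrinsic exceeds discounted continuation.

Δt=0.27700, u=1.24084, d=0.80591, q=0.49388, disc=e^(-rΔt)=0.97971
k=5 terminal: V=max(K-S,0) → 86.5452 71.3669 47.9973 12.0155 0.0000 0.0000
k=4: j=0 S=34.8983 intr=79.7717 cont=77.4451 V=79.7717[EX]; j=1 S=53.7321 intr=60.9379 cont=58.6114 V=60.9379[EX]; j=2 S=82.7300 intr=31.9400 cont=29.6134 V=31.9400[EX]; j=3 S=127.3775 intr=0.0000 cont=5.9580 V=5.9580[hold]; j=4 S=196.1201 intr=0.0000 cont=0.0000 V=0.0000[hold]  S*(4)=82.7300
k=3: j=0 S=43.3031 intr=71.3669 cont=69.0403 V=71.3669[EX]; j=1 S=66.6727 intr=47.9973 cont=45.6707 V=47.9973[EX]; j=2 S=102.6545 intr=12.0155 cont=18.7204 V=18.7204[hold]; j=3 S=158.0547 intr=0.0000 cont=2.9543 V=2.9543[hold]  S*(3)=66.6727
k=2: j=0 S=53.7321 intr=60.9379 cont=58.6114 V=60.9379[EX]; j=1 S=82.7300 intr=31.9400 cont=32.8576 V=32.8576[hold]; j=2 S=127.3775 intr=0.0000 cont=10.7120 V=10.7120[hold]  S*(2)=53.7321
k=1: j=0 S=66.6727 intr=47.9973 cont=46.1147 V=47.9973[EX]; j=1 S=102.6545 intr=12.0155 cont=21.4756 V=21.4756[hold]  S*(1)=66.6727
k=0: j=0 S=82.7300 intr=31.9400 cont=34.1907 V=34.1907[hold]  S*(0)=-

price = 34.1907
boundary = - 66.6727 53.7321 66.6727 82.7300
tree:
34.1907
47.9973 21.4756
60.9379 32.8576 10.7120
71.3669 47.9973 18.7204 2.9543
79.7717 60.9379 31.9400 5.9580 0.0000
86.5452 71.3669 47.9973 12.0155 0.0000 0.0000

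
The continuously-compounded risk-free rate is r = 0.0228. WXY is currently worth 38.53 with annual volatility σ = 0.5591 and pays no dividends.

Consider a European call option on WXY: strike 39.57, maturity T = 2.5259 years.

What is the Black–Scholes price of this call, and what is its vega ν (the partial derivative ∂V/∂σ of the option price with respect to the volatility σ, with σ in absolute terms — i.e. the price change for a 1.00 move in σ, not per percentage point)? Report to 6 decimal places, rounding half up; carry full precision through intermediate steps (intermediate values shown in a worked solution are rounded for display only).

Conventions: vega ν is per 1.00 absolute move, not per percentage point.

σ√T = 0.5591·√2.5259 = 0.888582
d₁ = (ln(S/K) + (r+σ²/2)T) / (σ√T) = (ln(38.53/39.57) + (0.0228+0.5591²/2)·2.5259) / 0.888582 = (-0.026634 + 0.452380) / 0.888582 = 0.479129
d₂ = d₁ − σ√T = 0.479129 − 0.888582 = -0.409453
e^{−rT} = 0.944036
N(d₁) = 0.684077,  N(d₂) = 0.341104
Call price V = S·N(d₁) − K·e^{−rT}·N(d₂) = 26.357471 − 12.742103 = 13.615368
φ(d₁) = (1/√(2π))·e^{−d₁²/2} = 0.355681
ν = S·φ(d₁)·√T = 21.780499

price = 13.615368
ν = 21.780499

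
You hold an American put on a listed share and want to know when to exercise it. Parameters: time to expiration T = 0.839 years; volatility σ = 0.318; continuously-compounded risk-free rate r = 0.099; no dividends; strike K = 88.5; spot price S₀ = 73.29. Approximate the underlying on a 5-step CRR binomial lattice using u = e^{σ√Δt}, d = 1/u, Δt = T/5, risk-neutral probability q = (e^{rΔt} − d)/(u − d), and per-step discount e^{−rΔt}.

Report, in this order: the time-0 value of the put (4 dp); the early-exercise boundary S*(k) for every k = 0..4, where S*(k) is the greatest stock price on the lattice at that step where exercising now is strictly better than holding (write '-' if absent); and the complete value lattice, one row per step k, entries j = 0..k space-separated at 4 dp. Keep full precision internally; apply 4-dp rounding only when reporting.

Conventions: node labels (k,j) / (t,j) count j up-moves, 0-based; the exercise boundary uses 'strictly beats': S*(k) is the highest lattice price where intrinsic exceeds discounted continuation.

price = 16.0329
boundary = - 64.3387 56.4806 64.3387 73.2900
tree:
16.0329
24.1613 9.3759
32.0194 15.4257 4.3407
38.9177 24.1613 8.2146 1.0640
44.9735 32.0194 15.2100 2.3096 0.0000
50.2897 38.9177 24.1613 5.0133 0.0000 0.0000

params: Δt=0.16780 u=1.13913 d=0.87786 q=0.53159 e^(-rΔt)=0.98353
t_5 payoffs: 50.2897 38.9177 24.1613 5.0133 0.0000 0.0000
t_4: node(4,0) S=43.5265 payoff=44.9735 vs cont=43.5155 → 44.9735 [stop]  node(4,1) S=56.4806 payoff=32.0194 vs cont=30.5614 → 32.0194 [stop]  node(4,2) S=73.2900 payoff=15.2100 vs cont=13.7520 → 15.2100 [stop]  node(4,3) S=95.1021 payoff=0.0000 vs cont=2.3096 → 2.3096 [wait]  node(4,4) S=123.4059 payoff=0.0000 vs cont=0.0000 → 0.0000 [wait]  ⇒ S*(4)=73.2900
t_3: node(3,0) S=49.5823 payoff=38.9177 vs cont=37.4597 → 38.9177 [stop]  node(3,1) S=64.3387 payoff=24.1613 vs cont=22.7033 → 24.1613 [stop]  node(3,2) S=83.4867 payoff=5.0133 vs cont=8.2146 → 8.2146 [wait]  node(3,3) S=108.3336 payoff=0.0000 vs cont=1.0640 → 1.0640 [wait]  ⇒ S*(3)=64.3387
t_2: node(2,0) S=56.4806 payoff=32.0194 vs cont=30.5614 → 32.0194 [stop]  node(2,1) S=73.2900 payoff=15.2100 vs cont=15.4257 → 15.4257 [wait]  node(2,2) S=95.1021 payoff=0.0000 vs cont=4.3407 → 4.3407 [wait]  ⇒ S*(2)=56.4806
t_1: node(1,0) S=64.3387 payoff=24.1613 vs cont=22.8161 → 24.1613 [stop]  node(1,1) S=83.4867 payoff=5.0133 vs cont=9.3759 → 9.3759 [wait]  ⇒ S*(1)=64.3387
t_0: node(0,0) S=73.2900 payoff=15.2100 vs cont=16.0329 → 16.0329 [wait]  ⇒ S*(0)=-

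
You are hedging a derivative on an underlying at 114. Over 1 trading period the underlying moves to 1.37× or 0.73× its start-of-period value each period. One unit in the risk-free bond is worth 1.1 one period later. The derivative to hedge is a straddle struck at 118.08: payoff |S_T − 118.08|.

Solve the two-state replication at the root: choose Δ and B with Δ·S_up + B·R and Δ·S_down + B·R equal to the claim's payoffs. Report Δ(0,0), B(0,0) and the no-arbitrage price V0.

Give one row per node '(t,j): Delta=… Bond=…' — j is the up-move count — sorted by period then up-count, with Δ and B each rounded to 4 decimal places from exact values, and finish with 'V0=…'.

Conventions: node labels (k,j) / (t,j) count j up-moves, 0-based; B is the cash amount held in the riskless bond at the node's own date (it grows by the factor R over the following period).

Arbitrage-free pricing uses the up-move probability p* = (R−d)/(u−d) = 0.5781, discounting each step at R = 1.1.
At maturity the claim pays: V(1,0)=34.8600, V(1,1)=38.1000
  t=0,j=0: stock 114.0000 → up 156.1800 (V=38.1000), down 83.2200 (V=34.8600). Price 33.3937; hedge Δ=0.0444, bond B=28.3312.
Check: Δ(0,0)·S0 + B(0,0) = 33.3937 = V0.

(0,0): Delta=0.0444 Bond=28.3312
V0=33.3937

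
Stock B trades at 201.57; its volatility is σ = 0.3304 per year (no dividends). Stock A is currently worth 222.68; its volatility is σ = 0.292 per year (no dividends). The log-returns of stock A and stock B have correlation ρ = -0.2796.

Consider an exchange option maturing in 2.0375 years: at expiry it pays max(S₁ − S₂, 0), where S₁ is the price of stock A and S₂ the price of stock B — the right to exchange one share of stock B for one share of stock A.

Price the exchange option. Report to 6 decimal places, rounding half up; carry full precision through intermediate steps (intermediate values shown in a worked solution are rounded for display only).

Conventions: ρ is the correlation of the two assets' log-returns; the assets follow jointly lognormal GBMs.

exchange price = 70.063195

σ_eff = √(σ₁² + σ₂² − 2ρσ₁σ₂) = √(0.292² + 0.3304² − 2·-0.2796·0.292·0.3304) = 0.498375
d₁ = (ln(S₁/S₂) + (q₂ − q₁ + σ_eff²/2)T) / (σ_eff√T) = (ln(222.68/201.57) + (0.0 − 0.0 + 0.124189)·2.0375) / 0.711386 = 0.495700
d₂ = d₁ − σ_eff√T = 0.495700 − 0.711386 = -0.215686
N(d₁) = 0.689947,  N(d₂) = 0.414616
V = S₁·e^{−q₁T}·N(d₁) − S₂·e^{−q₂T}·N(d₂) = 153.637393 − 83.574198 = 70.063195
Key observation: the rate r is irrelevant here: denominating values in stock B turns the exchange into a ratio option on S₁/S₂, and discounting at r drops out.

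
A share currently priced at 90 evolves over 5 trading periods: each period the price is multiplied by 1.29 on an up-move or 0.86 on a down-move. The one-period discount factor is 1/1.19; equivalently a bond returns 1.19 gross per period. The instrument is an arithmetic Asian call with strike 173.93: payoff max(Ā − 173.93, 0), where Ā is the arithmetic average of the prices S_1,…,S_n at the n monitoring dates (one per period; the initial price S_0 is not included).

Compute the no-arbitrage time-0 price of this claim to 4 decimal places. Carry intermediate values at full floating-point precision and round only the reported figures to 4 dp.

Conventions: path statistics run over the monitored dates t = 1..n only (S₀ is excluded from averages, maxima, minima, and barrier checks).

Under the martingale measure an up-move has probability p* = 0.7674; value the claim as the probability-weighted average of per-path payoffs, discounted 5 periods at R = 1.19.
Enumerate all 2^5 = 32 price paths (U = up ×1.29, D = down ×0.86); each path with k up-moves has probability p*^k·(1−p*)^(5−k).
DDDDD: Ā=58.5556, payoff=0.0000, prob=0.000680
UDDDD: Ā=87.8335, payoff=0.0000, prob=0.002245
DUDDD: Ā=80.0935, payoff=0.0000, prob=0.002245
UUDDD: Ā=120.1402, payoff=0.0000, prob=0.007408
DDUDD: Ā=73.4371, payoff=0.0000, prob=0.002245
UDUDD: Ā=110.1556, payoff=0.0000, prob=0.007408
DUUDD: Ā=102.4156, payoff=0.0000, prob=0.007408
UUUDD: Ā=153.6234, payoff=0.0000, prob=0.024446
DDDUD: Ā=67.7126, payoff=0.0000, prob=0.002245
UDDUD: Ā=101.5688, payoff=0.0000, prob=0.007408
DUDUD: Ā=93.8288, payoff=0.0000, prob=0.007408
UUDUD: Ā=140.7433, payoff=0.0000, prob=0.024446
DDUUD: Ā=87.1724, payoff=0.0000, prob=0.007408
UDUUD: Ā=130.7587, payoff=0.0000, prob=0.024446
DUUUD: Ā=123.0187, payoff=0.0000, prob=0.024446
UUUUD: Ā=184.5280, payoff=10.5980, prob=0.080670
DDDDU: Ā=62.7895, payoff=0.0000, prob=0.002245
UDDDU: Ā=94.1842, payoff=0.0000, prob=0.007408
DUDDU: Ā=86.4442, payoff=0.0000, prob=0.007408
UUDDU: Ā=129.6663, payoff=0.0000, prob=0.024446
DDUDU: Ā=79.7878, payoff=0.0000, prob=0.007408
UDUDU: Ā=119.6817, payoff=0.0000, prob=0.024446
DUUDU: Ā=111.9417, payoff=0.0000, prob=0.024446
UUUDU: Ā=167.9126, payoff=0.0000, prob=0.080670
DDDUU: Ā=74.0633, payoff=0.0000, prob=0.007408
UDDUU: Ā=111.0950, payoff=0.0000, prob=0.024446
DUDUU: Ā=103.3550, payoff=0.0000, prob=0.024446
UUDUU: Ā=155.0325, payoff=0.0000, prob=0.080670
DDUUU: Ā=96.6986, payoff=0.0000, prob=0.024446
UDUUU: Ā=145.0479, payoff=0.0000, prob=0.080670
DUUUU: Ā=137.3079, payoff=0.0000, prob=0.080670
UUUUU: Ā=205.9618, payoff=32.0318, prob=0.266212
Price = Σ prob·payoff / R^5 = 9.382191 / 2.386354 = 3.9316

price = 3.9316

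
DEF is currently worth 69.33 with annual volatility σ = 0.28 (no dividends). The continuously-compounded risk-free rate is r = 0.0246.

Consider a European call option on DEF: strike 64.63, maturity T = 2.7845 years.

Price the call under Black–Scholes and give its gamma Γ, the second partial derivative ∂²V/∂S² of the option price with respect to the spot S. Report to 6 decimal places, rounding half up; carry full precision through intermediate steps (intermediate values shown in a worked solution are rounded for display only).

price = 16.979932
Γ = 0.010699

σ√T = 0.28·√2.7845 = 0.467231
d₁ = (ln(S/K) + (r+σ²/2)T) / (σ√T) = (ln(69.33/64.63) + (0.0246+0.28²/2)·2.7845) / 0.467231 = (0.070199 + 0.177651) / 0.467231 = 0.530466
d₂ = d₁ − σ√T = 0.530466 − 0.467231 = 0.063235
e^{−rT} = 0.933795
N(d₁) = 0.702106,  N(d₂) = 0.525210
Call price V = S·N(d₁) − K·e^{−rT}·N(d₂) = 48.676976 − 31.697044 = 16.979932
φ(d₁) = (1/√(2π))·e^{−d₁²/2} = 0.346582
Γ = φ(d₁) / (S·σ·√T) = 0.010699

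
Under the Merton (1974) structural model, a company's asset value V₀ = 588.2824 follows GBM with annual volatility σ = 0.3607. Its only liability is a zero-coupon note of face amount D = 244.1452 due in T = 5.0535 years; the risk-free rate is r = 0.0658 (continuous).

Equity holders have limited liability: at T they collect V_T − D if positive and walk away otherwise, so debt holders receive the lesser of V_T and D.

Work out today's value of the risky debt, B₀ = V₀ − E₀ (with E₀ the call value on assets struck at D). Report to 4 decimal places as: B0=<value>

B0=167.8046

Equity is a call on the firm's assets struck at D = 244.1452:
d₁ = [ln(V₀/D) + (r + σ²/2)T] / (σ√T)
   = [ln(588.2824/244.1452) + (0.0658 + 0.5·0.3607²)·5.0535] / (0.3607·√5.0535)
   = [0.879444 + 0.661262] / 0.810853 = 1.900104
d₂ = d₁ − σ√T = 1.900104 − 0.810853 = 1.089251
N(d₁) = 0.971290,  N(d₂) = 0.861978,  e^(−rT) = 0.717114
E₀ = V₀·N(d₁) − D·e^(−rT)·N(d₂)
   = 588.2824·0.971290 − 244.1452·0.717114·0.861978 = 420.477829
B₀ = V₀ − E₀ = 588.2824 − 420.477829 = 167.804571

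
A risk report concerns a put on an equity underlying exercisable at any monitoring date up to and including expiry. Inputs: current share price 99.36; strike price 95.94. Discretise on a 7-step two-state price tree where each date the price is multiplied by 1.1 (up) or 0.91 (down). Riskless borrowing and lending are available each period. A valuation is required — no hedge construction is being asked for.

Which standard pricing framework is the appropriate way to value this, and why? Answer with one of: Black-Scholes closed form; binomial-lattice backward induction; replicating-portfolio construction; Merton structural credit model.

framework: binomial-lattice backward induction

Key observation: the defining feature is the embedded early-exercise option across 7 discrete dates on the spot-99.36 tree; pricing the strike-95.94 put means working backward with an exercise test at every node.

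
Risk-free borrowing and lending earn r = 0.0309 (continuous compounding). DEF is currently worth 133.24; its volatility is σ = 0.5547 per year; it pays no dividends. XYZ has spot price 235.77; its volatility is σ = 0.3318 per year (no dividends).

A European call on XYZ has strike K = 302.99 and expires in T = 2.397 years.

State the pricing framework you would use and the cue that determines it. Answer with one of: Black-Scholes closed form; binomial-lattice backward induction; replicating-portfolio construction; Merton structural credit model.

Key observation: a European-exercise option on XYZ struck at 302.99 — a GBM underlying with constant parameters — admits an analytic price: the data contain no early exercise, no discrete tree, no debt structure.

framework: Black-Scholes closed form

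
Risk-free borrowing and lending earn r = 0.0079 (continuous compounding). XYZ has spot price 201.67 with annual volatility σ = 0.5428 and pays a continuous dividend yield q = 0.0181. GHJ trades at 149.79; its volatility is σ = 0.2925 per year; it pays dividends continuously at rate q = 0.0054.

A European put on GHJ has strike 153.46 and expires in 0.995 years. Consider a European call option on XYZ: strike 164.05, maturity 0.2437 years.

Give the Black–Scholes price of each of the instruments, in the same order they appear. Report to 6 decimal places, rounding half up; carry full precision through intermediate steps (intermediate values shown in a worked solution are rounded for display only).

[GHJ put K=153.46]
σ√T = 0.2925·√0.995 = 0.291768
d₁ = (ln(S/K) + (r−q+σ²/2)T) / (σ√T) = (ln(149.79/153.46) + (0.0079−0.0054+0.2925²/2)·0.995) / 0.291768 = (-0.024206 + 0.045052) / 0.291768 = 0.071448
d₂ = d₁ − σ√T = 0.071448 − 0.291768 = -0.220320
e^{−rT} = 0.992170
e^{−qT} = 0.994641
N(−d₁) = 0.471521,  N(−d₂) = 0.587189
price = K·e^{−rT}·N(−d₂) − S·e^{−qT}·N(−d₁) = 89.404511 − 70.250625 = 19.153886
[XYZ call K=164.05]
σ√T = 0.5428·√0.2437 = 0.267959
d₁ = (ln(S/K) + (r−q+σ²/2)T) / (σ√T) = (ln(201.67/164.05) + (0.0079−0.0181+0.5428²/2)·0.2437) / 0.267959 = (0.206461 + 0.033415) / 0.267959 = 0.895200
d₂ = d₁ − σ√T = 0.895200 − 0.267959 = 0.627242
e^{−rT} = 0.998077
e^{−qT} = 0.995599
N(d₁) = 0.814660,  N(d₂) = 0.734750
price = S·e^{−qT}·N(d₁) − K·e^{−rT}·N(d₂) = 163.569391 − 120.303843 = 43.265548

price(GHJ put K=153.46) = 19.153886
price(XYZ call K=164.05) = 43.265548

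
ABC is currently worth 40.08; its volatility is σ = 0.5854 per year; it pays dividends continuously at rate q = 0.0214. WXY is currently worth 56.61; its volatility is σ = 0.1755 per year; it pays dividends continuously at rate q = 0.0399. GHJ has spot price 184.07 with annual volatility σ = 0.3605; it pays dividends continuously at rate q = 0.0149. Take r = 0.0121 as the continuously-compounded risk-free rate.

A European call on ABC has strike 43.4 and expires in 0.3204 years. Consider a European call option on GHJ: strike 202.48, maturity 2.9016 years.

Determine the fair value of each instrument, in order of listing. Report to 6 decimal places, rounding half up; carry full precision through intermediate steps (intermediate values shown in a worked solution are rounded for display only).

price(ABC call K=43.4) = 3.917627
price(GHJ call K=202.48) = 35.841546

[ABC call K=43.4]
σ√T = 0.5854·√0.3204 = 0.331359
d₁ = (ln(S/K) + (r−q+σ²/2)T) / (σ√T) = (ln(40.08/43.4) + (0.0121−0.0214+0.5854²/2)·0.3204) / 0.331359 = (-0.079582 + 0.051920) / 0.331359 = -0.083481
d₂ = d₁ − σ√T = -0.083481 − 0.331359 = -0.414840
e^{−rT} = 0.996131
e^{−qT} = 0.993167
N(d₁) = 0.466734,  N(d₂) = 0.339129
price = S·e^{−qT}·N(d₁) − K·e^{−rT}·N(d₂) = 18.578892 − 14.661266 = 3.917627
[GHJ call K=202.48]
σ√T = 0.3605·√2.9016 = 0.614079
d₁ = (ln(S/K) + (r−q+σ²/2)T) / (σ√T) = (ln(184.07/202.48) + (0.0121−0.0149+0.3605²/2)·2.9016) / 0.614079 = (-0.095325 + 0.180422) / 0.614079 = 0.138576
d₂ = d₁ − σ√T = 0.138576 − 0.614079 = -0.475502
e^{−rT} = 0.965500
e^{−qT} = 0.957687
N(d₁) = 0.555108,  N(d₂) = 0.317215
price = S·e^{−qT}·N(d₁) − K·e^{−rT}·N(d₂) = 97.855209 − 62.013663 = 35.841546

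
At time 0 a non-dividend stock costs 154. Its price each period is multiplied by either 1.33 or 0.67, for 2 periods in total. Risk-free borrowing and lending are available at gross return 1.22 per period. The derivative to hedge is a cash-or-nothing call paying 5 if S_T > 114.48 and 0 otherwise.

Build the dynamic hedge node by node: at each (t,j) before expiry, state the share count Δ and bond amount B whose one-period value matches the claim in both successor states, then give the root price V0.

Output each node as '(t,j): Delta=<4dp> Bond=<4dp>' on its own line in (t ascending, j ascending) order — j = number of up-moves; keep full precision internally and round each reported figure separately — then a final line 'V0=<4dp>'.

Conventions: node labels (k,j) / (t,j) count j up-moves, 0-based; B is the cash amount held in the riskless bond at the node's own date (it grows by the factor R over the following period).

Risk-neutral probability p* = (R−d)/(u−d) = (1.22−0.67)/(1.33−0.67) = 0.8333.
At maturity the claim pays: V(2,0)=0.0000, V(2,1)=5.0000, V(2,2)=5.0000
(1,0): S=103.1800. Δ = (V_up−V_dn)/(S_up−S_dn) = (5.0000−0.0000)/(137.2294−69.1306) = 0.0734. V = [p*·5.0000 + (1−p*)·0.0000]/1.22 = 3.4153. B = V − Δ·S = -4.1605.
(1,1): S=204.8200. Δ = (V_up−V_dn)/(S_up−S_dn) = (5.0000−5.0000)/(272.4106−137.2294) = 0.0000. V = [p*·5.0000 + (1−p*)·5.0000]/1.22 = 4.0984. B = V − Δ·S = 4.0984.
(0,0): S=154.0000. Δ = (V_up−V_dn)/(S_up−S_dn) = (4.0984−3.4153)/(204.8200−103.1800) = 0.0067. V = [p*·4.0984 + (1−p*)·3.4153]/1.22 = 3.2660. B = V − Δ·S = 2.2311.
As a check, the time-0 holding Δ(0,0)·S0 + B(0,0) comes to 3.2660 — exactly V0.

(0,0): Delta=0.0067 Bond=2.2311
(1,0): Delta=0.0734 Bond=-4.1605
(1,1): Delta=0.0000 Bond=4.0984
V0=3.2660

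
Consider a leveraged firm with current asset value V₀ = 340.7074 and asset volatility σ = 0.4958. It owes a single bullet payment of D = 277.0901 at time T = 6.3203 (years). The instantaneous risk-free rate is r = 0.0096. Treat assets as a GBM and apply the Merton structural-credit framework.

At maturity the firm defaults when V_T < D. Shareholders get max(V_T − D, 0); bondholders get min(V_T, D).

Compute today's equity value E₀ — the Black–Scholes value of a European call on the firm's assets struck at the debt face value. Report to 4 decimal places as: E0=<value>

Apply the equity-as-call identities (strike 277.0901, horizon 6.3203 years):
d₁ = [ln(V₀/D) + (r + σ²/2)T] / (σ√T)
   = [ln(340.7074/277.0901) + (0.0096 + 0.5·0.4958²)·6.3203] / (0.4958·√6.3203)
   = [0.206681 + 0.837495] / 1.246451 = 0.837720
d₂ = d₁ − σ√T = 0.837720 − 1.246451 = -0.408732
N(d₁) = 0.798906,  N(d₂) = 0.341368,  e^(−rT) = 0.941129
E₀ = V₀·N(d₁) − D·e^(−rT)·N(d₂)
   = 340.7074·0.798906 − 277.0901·0.941129·0.341368 = 183.171973

E0=183.1720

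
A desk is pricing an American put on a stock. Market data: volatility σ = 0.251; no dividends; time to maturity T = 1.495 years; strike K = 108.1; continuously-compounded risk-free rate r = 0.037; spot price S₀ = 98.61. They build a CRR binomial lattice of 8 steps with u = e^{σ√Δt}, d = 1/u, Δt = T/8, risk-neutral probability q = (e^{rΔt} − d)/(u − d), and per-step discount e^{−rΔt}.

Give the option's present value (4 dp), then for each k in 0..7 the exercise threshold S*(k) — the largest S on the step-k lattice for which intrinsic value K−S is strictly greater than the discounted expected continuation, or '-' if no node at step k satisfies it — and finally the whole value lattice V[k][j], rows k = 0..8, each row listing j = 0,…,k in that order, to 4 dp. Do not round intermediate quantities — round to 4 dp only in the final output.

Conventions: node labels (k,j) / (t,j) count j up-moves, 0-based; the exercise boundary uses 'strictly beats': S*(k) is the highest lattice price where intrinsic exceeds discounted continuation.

price = 15.4916
boundary = - - 79.3734 71.2118 79.3734 71.2118 79.3734 88.4704
tree:
15.4916
21.4400 9.8695
28.7266 14.5869 5.3776
36.8882 20.8640 8.6299 2.2612
44.2106 28.7266 13.4379 4.0322 0.5551
50.7801 36.8882 20.1396 7.0486 1.1287 0.0000
56.6740 44.2106 28.7266 11.9931 2.2951 0.0000 0.0000
61.9619 50.7801 36.8882 19.6296 4.6670 0.0000 0.0000 0.0000
66.7061 56.6740 44.2106 28.7266 9.4900 0.0000 0.0000 0.0000 0.0000

Δt=0.18688  u=1.11461  d=0.89717  q=0.50481  discount=0.99311
step 8 (expiry): payoffs max(K−S,0) = 66.7061 56.6740 44.2106 28.7266 9.4900 0.0000 0.0000 0.0000 0.0000
step 7: (k=7,j=0): S=46.1381, K−S=61.9619, hold=61.2171 ⇒ V=61.9619 exercise | (k=7,j=1): S=57.3199, K−S=50.7801, hold=50.0352 ⇒ V=50.7801 exercise | (k=7,j=2): S=71.2118, K−S=36.8882, hold=36.1434 ⇒ V=36.8882 exercise | (k=7,j=3): S=88.4704, K−S=19.6296, hold=18.8848 ⇒ V=19.6296 exercise | (k=7,j=4): S=109.9117, K−S=0.0000, hold=4.6670 ⇒ V=4.6670 continue | (k=7,j=5): S=136.5495, K−S=0.0000, hold=0.0000 ⇒ V=0.0000 continue | (k=7,j=6): S=169.6432, K−S=0.0000, hold=0.0000 ⇒ V=0.0000 continue | (k=7,j=7): S=210.7572, K−S=0.0000, hold=0.0000 ⇒ V=0.0000 continue  boundary S*=88.4704
step 6: (k=6,j=0): S=51.4260, K−S=56.6740, hold=55.9292 ⇒ V=56.6740 exercise | (k=6,j=1): S=63.8894, K−S=44.2106, hold=43.4658 ⇒ V=44.2106 exercise | (k=6,j=2): S=79.3734, K−S=28.7266, hold=27.9818 ⇒ V=28.7266 exercise | (k=6,j=3): S=98.6100, K−S=9.4900, hold=11.9931 ⇒ V=11.9931 continue | (k=6,j=4): S=122.5088, K−S=0.0000, hold=2.2951 ⇒ V=2.2951 continue | (k=6,j=5): S=152.1995, K−S=0.0000, hold=0.0000 ⇒ V=0.0000 continue | (k=6,j=6): S=189.0860, K−S=0.0000, hold=0.0000 ⇒ V=0.0000 continue  boundary S*=79.3734
step 5: (k=5,j=0): S=57.3199, K−S=50.7801, hold=50.0352 ⇒ V=50.7801 exercise | (k=5,j=1): S=71.2118, K−S=36.8882, hold=36.1434 ⇒ V=36.8882 exercise | (k=5,j=2): S=88.4704, K−S=19.6296, hold=20.1396 ⇒ V=20.1396 continue | (k=5,j=3): S=109.9117, K−S=0.0000, hold=7.0486 ⇒ V=7.0486 continue | (k=5,j=4): S=136.5495, K−S=0.0000, hold=1.1287 ⇒ V=1.1287 continue | (k=5,j=5): S=169.6432, K−S=0.0000, hold=0.0000 ⇒ V=0.0000 continue  boundary S*=71.2118
step 4: (k=4,j=0): S=63.8894, K−S=44.2106, hold=43.4658 ⇒ V=44.2106 exercise | (k=4,j=1): S=79.3734, K−S=28.7266, hold=28.2375 ⇒ V=28.7266 exercise | (k=4,j=2): S=98.6100, K−S=9.4900, hold=13.4379 ⇒ V=13.4379 continue | (k=4,j=3): S=122.5088, K−S=0.0000, hold=4.0322 ⇒ V=4.0322 continue | (k=4,j=4): S=152.1995, K−S=0.0000, hold=0.5551 ⇒ V=0.5551 continue  boundary S*=79.3734
step 3: (k=3,j=0): S=71.2118, K−S=36.8882, hold=36.1434 ⇒ V=36.8882 exercise | (k=3,j=1): S=88.4704, K−S=19.6296, hold=20.8640 ⇒ V=20.8640 continue | (k=3,j=2): S=109.9117, K−S=0.0000, hold=8.6299 ⇒ V=8.6299 continue | (k=3,j=3): S=136.5495, K−S=0.0000, hold=2.2612 ⇒ V=2.2612 continue  boundary S*=71.2118
step 2: (k=2,j=0): S=79.3734, K−S=28.7266, hold=28.6006 ⇒ V=28.7266 exercise | (k=2,j=1): S=98.6100, K−S=9.4900, hold=14.5869 ⇒ V=14.5869 continue | (k=2,j=2): S=122.5088, K−S=0.0000, hold=5.3776 ⇒ V=5.3776 continue  boundary S*=79.3734
step 1: (k=1,j=0): S=88.4704, K−S=19.6296, hold=21.4400 ⇒ V=21.4400 continue | (k=1,j=1): S=109.9117, K−S=0.0000, hold=9.8695 ⇒ V=9.8695 continue  boundary S*=-
step 0: (k=0,j=0): S=98.6100, K−S=9.4900, hold=15.4916 ⇒ V=15.4916 continue  boundary S*=-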